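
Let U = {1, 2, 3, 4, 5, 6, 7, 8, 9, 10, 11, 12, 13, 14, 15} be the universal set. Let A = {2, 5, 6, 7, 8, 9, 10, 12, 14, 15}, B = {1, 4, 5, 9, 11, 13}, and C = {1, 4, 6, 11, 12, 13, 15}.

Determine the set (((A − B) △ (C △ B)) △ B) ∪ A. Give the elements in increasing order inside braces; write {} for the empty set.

{1, 2, 4, 5, 6, 7, 8, 9, 10, 11, 12, 13, 14, 15}

A − B = {2, 6, 7, 8, 10, 12, 14, 15}
C △ B = {5, 6, 9, 12, 15}
(A − B) △ (C △ B) = {2, 5, 7, 8, 9, 10, 14}
((A − B) △ (C △ B)) △ B = {1, 2, 4, 7, 8, 10, 11, 13, 14}
(((A − B) △ (C △ B)) △ B) ∪ A = {1, 2, 4, 5, 6, 7, 8, 9, 10, 11, 12, 13, 14, 15}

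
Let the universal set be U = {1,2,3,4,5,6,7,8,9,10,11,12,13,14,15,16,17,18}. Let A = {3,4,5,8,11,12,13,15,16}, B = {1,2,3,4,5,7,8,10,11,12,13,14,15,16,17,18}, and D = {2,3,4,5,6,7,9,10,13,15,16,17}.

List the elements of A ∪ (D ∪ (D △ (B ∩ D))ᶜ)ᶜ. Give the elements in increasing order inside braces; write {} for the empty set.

B ∩ D = {2,3,4,5,7,10,13,15,16,17}
D △ (B ∩ D) = {6,9}
(D △ (B ∩ D))ᶜ = {1,2,3,4,5,7,8,10,11,12,13,14,15,16,17,18}
D ∪ (D △ (B ∩ D))ᶜ = {1,2,3,4,5,6,7,8,9,10,11,12,13,14,15,16,17,18}
(D ∪ (D △ (B ∩ D))ᶜ)ᶜ = {}
A ∪ (D ∪ (D △ (B ∩ D))ᶜ)ᶜ = {3,4,5,8,11,12,13,15,16}

{3,4,5,8,11,12,13,15,16}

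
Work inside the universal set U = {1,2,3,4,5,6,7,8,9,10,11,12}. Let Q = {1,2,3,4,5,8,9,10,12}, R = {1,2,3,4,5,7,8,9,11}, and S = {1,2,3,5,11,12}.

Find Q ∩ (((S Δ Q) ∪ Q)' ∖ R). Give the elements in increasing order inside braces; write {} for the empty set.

{}

S Δ Q = {4,8,9,10,11}
(S Δ Q) ∪ Q = {1,2,3,4,5,8,9,10,11,12}
((S Δ Q) ∪ Q)' = {6,7}
((S Δ Q) ∪ Q)' ∖ R = {6}
Q ∩ (((S Δ Q) ∪ Q)' ∖ R) = {}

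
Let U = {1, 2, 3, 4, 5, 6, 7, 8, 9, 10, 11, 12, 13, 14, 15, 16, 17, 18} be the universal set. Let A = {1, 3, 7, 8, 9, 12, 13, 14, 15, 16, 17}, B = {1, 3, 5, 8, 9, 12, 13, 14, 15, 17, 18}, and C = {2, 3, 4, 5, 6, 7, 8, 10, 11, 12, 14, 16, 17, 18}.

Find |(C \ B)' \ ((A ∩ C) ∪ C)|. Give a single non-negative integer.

C \ B = {2, 4, 6, 7, 10, 11, 16}
(C \ B)' = {1, 3, 5, 8, 9, 12, 13, 14, 15, 17, 18}
A ∩ C = {3, 7, 8, 12, 14, 16, 17}
(A ∩ C) ∪ C = {2, 3, 4, 5, 6, 7, 8, 10, 11, 12, 14, 16, 17, 18}
(C \ B)' \ ((A ∩ C) ∪ C) = {1, 9, 13, 15}
|(C \ B)' \ ((A ∩ C) ∪ C)| = 4

4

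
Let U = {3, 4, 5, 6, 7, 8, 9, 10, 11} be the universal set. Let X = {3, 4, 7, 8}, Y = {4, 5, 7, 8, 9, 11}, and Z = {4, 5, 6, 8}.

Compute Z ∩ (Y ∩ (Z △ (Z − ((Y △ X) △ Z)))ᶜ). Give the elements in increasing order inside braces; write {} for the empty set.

Y △ X = {3, 5, 9, 11}
(Y △ X) △ Z = {3, 4, 6, 8, 9, 11}
Z − ((Y △ X) △ Z) = {5}
Z △ (Z − ((Y △ X) △ Z)) = {4, 6, 8}
(Z △ (Z − ((Y △ X) △ Z)))ᶜ = {3, 5, 7, 9, 10, 11}
Y ∩ (Z △ (Z − ((Y △ X) △ Z)))ᶜ = {5, 7, 9, 11}
Z ∩ (Y ∩ (Z △ (Z − ((Y △ X) △ Z)))ᶜ) = {5}

{5}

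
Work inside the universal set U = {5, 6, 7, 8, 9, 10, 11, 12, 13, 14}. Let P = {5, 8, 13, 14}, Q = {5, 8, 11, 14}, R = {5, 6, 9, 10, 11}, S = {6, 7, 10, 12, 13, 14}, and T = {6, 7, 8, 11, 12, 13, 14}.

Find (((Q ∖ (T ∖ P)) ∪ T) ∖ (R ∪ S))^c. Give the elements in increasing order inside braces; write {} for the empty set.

T ∖ P = {6, 7, 11, 12}
Q ∖ (T ∖ P) = {5, 8, 14}
(Q ∖ (T ∖ P)) ∪ T = {5, 6, 7, 8, 11, 12, 13, 14}
R ∪ S = {5, 6, 7, 9, 10, 11, 12, 13, 14}
((Q ∖ (T ∖ P)) ∪ T) ∖ (R ∪ S) = {8}
(((Q ∖ (T ∖ P)) ∪ T) ∖ (R ∪ S))^c = {5, 6, 7, 9, 10, 11, 12, 13, 14}

{5, 6, 7, 9, 10, 11, 12, 13, 14}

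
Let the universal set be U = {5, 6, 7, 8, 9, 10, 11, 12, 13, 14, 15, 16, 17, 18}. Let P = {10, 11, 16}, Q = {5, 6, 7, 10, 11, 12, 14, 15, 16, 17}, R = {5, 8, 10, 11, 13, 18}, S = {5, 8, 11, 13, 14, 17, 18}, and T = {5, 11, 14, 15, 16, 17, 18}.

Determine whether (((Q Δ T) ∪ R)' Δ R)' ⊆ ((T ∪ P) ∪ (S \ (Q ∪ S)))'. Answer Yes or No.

Yes

Q Δ T = {6, 7, 10, 12, 18}
(Q Δ T) ∪ R = {5, 6, 7, 8, 10, 11, 12, 13, 18}
((Q Δ T) ∪ R)' = {9, 14, 15, 16, 17}
((Q Δ T) ∪ R)' Δ R = {5, 8, 9, 10, 11, 13, 14, 15, 16, 17, 18}
(((Q Δ T) ∪ R)' Δ R)' = {6, 7, 12}
T ∪ P = {5, 10, 11, 14, 15, 16, 17, 18}
Q ∪ S = {5, 6, 7, 8, 10, 11, 12, 13, 14, 15, 16, 17, 18}
S \ (Q ∪ S) = {}
(T ∪ P) ∪ (S \ (Q ∪ S)) = {5, 10, 11, 14, 15, 16, 17, 18}
((T ∪ P) ∪ (S \ (Q ∪ S)))' = {6, 7, 8, 9, 12, 13}
Every element of {6, 7, 12} is in {6, 7, 8, 9, 12, 13}, so (((Q Δ T) ∪ R)' Δ R)' ⊆ ((T ∪ P) ∪ (S \ (Q ∪ S)))'.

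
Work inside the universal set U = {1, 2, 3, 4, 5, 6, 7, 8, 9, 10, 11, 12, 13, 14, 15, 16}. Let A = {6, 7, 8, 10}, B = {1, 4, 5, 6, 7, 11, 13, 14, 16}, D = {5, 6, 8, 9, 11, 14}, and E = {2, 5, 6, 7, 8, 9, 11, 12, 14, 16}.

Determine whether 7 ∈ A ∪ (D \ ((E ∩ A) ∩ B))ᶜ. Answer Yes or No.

Yes

7 ∈ E and 7 ∈ A, so 7 ∈ E ∩ A
7 ∈ (E ∩ A) and 7 ∈ B, so 7 ∈ (E ∩ A) ∩ B
7 ∉ D and 7 ∈ ((E ∩ A) ∩ B), so 7 ∉ D \ ((E ∩ A) ∩ B)
7 ∈ (D \ ((E ∩ A) ∩ B))ᶜ since 7 ∉ (D \ ((E ∩ A) ∩ B))
7 ∈ A and 7 ∈ (D \ ((E ∩ A) ∩ B))ᶜ, so 7 ∈ A ∪ (D \ ((E ∩ A) ∩ B))ᶜ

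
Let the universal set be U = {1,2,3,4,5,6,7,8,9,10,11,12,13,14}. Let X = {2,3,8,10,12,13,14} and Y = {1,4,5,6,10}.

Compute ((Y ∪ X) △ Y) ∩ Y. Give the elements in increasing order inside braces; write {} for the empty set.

{}

Y ∪ X = {1,2,3,4,5,6,8,10,12,13,14}
(Y ∪ X) △ Y = {2,3,8,12,13,14}
((Y ∪ X) △ Y) ∩ Y = {}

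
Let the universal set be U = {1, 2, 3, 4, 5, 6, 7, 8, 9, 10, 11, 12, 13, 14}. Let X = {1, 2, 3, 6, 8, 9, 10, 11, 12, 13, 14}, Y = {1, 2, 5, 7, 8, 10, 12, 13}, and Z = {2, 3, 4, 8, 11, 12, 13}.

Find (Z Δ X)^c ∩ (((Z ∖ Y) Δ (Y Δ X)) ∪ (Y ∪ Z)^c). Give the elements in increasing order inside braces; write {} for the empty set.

Z Δ X = {1, 4, 6, 9, 10, 14}
(Z Δ X)^c = {2, 3, 5, 7, 8, 11, 12, 13}
Z ∖ Y = {3, 4, 11}
Y Δ X = {3, 5, 6, 7, 9, 11, 14}
(Z ∖ Y) Δ (Y Δ X) = {4, 5, 6, 7, 9, 14}
Y ∪ Z = {1, 2, 3, 4, 5, 7, 8, 10, 11, 12, 13}
(Y ∪ Z)^c = {6, 9, 14}
((Z ∖ Y) Δ (Y Δ X)) ∪ (Y ∪ Z)^c = {4, 5, 6, 7, 9, 14}
(Z Δ X)^c ∩ (((Z ∖ Y) Δ (Y Δ X)) ∪ (Y ∪ Z)^c) = {5, 7}

{5, 7}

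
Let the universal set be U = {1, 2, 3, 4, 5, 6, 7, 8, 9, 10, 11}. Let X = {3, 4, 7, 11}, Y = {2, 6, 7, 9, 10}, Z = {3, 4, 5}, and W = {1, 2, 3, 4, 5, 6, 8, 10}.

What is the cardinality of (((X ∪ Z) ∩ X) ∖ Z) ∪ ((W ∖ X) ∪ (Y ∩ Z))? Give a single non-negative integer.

X ∪ Z = {3, 4, 5, 7, 11}
(X ∪ Z) ∩ X = {3, 4, 7, 11}
((X ∪ Z) ∩ X) ∖ Z = {7, 11}
W ∖ X = {1, 2, 5, 6, 8, 10}
Y ∩ Z = {}
(W ∖ X) ∪ (Y ∩ Z) = {1, 2, 5, 6, 8, 10}
(((X ∪ Z) ∩ X) ∖ Z) ∪ ((W ∖ X) ∪ (Y ∩ Z)) = {1, 2, 5, 6, 7, 8, 10, 11}
|(((X ∪ Z) ∩ X) ∖ Z) ∪ ((W ∖ X) ∪ (Y ∩ Z))| = 8

8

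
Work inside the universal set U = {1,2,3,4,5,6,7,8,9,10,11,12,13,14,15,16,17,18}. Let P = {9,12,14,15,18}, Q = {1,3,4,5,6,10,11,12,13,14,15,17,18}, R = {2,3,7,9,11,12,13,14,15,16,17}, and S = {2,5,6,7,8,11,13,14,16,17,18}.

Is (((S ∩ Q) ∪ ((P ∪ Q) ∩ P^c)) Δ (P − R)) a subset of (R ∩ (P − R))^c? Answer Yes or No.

Yes

S ∩ Q = {5,6,11,13,14,17,18}
P ∪ Q = {1,3,4,5,6,9,10,11,12,13,14,15,17,18}
P^c = {1,2,3,4,5,6,7,8,10,11,13,16,17}
(P ∪ Q) ∩ P^c = {1,3,4,5,6,10,11,13,17}
(S ∩ Q) ∪ ((P ∪ Q) ∩ P^c) = {1,3,4,5,6,10,11,13,14,17,18}
P − R = {18}
((S ∩ Q) ∪ ((P ∪ Q) ∩ P^c)) Δ (P − R) = {1,3,4,5,6,10,11,13,14,17}
R ∩ (P − R) = {}
(R ∩ (P − R))^c = {1,2,3,4,5,6,7,8,9,10,11,12,13,14,15,16,17,18}
Every element of {1,3,4,5,6,10,11,13,14,17} is in {1,2,3,4,5,6,7,8,9,10,11,12,13,14,15,16,17,18}, so ((S ∩ Q) ∪ ((P ∪ Q) ∩ P^c)) Δ (P − R) ⊆ (R ∩ (P − R))^c.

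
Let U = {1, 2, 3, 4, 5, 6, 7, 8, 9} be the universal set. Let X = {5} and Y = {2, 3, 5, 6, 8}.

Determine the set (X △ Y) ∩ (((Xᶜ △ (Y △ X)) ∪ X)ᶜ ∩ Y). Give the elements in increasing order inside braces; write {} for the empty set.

X △ Y = {2, 3, 6, 8}
Xᶜ = {1, 2, 3, 4, 6, 7, 8, 9}
Y △ X = {2, 3, 6, 8}
Xᶜ △ (Y △ X) = {1, 4, 7, 9}
(Xᶜ △ (Y △ X)) ∪ X = {1, 4, 5, 7, 9}
((Xᶜ △ (Y △ X)) ∪ X)ᶜ = {2, 3, 6, 8}
((Xᶜ △ (Y △ X)) ∪ X)ᶜ ∩ Y = {2, 3, 6, 8}
(X △ Y) ∩ (((Xᶜ △ (Y △ X)) ∪ X)ᶜ ∩ Y) = {2, 3, 6, 8}

{2, 3, 6, 8}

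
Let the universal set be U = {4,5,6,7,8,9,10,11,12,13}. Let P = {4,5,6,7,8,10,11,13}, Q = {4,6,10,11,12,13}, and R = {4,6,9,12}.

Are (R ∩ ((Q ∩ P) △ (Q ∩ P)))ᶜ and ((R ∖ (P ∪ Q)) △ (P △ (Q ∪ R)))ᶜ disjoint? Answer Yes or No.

Q ∩ P = {4,6,10,11,13}
(Q ∩ P) △ (Q ∩ P) = {}
R ∩ ((Q ∩ P) △ (Q ∩ P)) = {}
(R ∩ ((Q ∩ P) △ (Q ∩ P)))ᶜ = {4,5,6,7,8,9,10,11,12,13}
P ∪ Q = {4,5,6,7,8,10,11,12,13}
R ∖ (P ∪ Q) = {9}
Q ∪ R = {4,6,9,10,11,12,13}
P △ (Q ∪ R) = {5,7,8,9,12}
(R ∖ (P ∪ Q)) △ (P △ (Q ∪ R)) = {5,7,8,12}
((R ∖ (P ∪ Q)) △ (P △ (Q ∪ R)))ᶜ = {4,6,9,10,11,13}
4 lies in both, so they are not disjoint.

No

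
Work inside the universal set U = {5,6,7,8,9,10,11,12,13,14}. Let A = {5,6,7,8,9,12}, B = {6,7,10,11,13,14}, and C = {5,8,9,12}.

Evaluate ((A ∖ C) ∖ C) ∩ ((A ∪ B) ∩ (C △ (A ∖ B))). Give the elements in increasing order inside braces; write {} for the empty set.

{}

A ∖ C = {6,7}
(A ∖ C) ∖ C = {6,7}
A ∪ B = {5,6,7,8,9,10,11,12,13,14}
A ∖ B = {5,8,9,12}
C △ (A ∖ B) = {}
(A ∪ B) ∩ (C △ (A ∖ B)) = {}
((A ∖ C) ∖ C) ∩ ((A ∪ B) ∩ (C △ (A ∖ B))) = {}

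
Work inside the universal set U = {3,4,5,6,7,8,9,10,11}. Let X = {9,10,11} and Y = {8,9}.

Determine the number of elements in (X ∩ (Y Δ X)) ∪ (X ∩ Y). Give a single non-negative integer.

Y Δ X = {8,10,11}
X ∩ (Y Δ X) = {10,11}
X ∩ Y = {9}
(X ∩ (Y Δ X)) ∪ (X ∩ Y) = {9,10,11}
|(X ∩ (Y Δ X)) ∪ (X ∩ Y)| = 3

3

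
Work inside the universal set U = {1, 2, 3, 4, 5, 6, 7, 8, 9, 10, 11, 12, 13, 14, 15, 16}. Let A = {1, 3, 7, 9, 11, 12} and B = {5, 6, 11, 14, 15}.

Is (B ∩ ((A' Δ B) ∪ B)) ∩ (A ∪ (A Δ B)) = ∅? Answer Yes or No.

No

A' = {2, 4, 5, 6, 8, 10, 13, 14, 15, 16}
A' Δ B = {2, 4, 8, 10, 11, 13, 16}
(A' Δ B) ∪ B = {2, 4, 5, 6, 8, 10, 11, 13, 14, 15, 16}
B ∩ ((A' Δ B) ∪ B) = {5, 6, 11, 14, 15}
A Δ B = {1, 3, 5, 6, 7, 9, 12, 14, 15}
A ∪ (A Δ B) = {1, 3, 5, 6, 7, 9, 11, 12, 14, 15}
5 lies in both, so they are not disjoint.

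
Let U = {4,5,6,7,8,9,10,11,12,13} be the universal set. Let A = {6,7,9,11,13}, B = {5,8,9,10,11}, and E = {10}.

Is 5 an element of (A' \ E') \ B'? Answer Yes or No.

5 ∉ A, so 5 ∈ A'
5 ∉ E, so 5 ∈ E'
5 ∈ A' and 5 ∈ E', so 5 ∉ A' \ E'
5 ∈ B, so 5 ∉ B'
5 ∉ (A' \ E') and 5 ∉ B', so 5 ∉ (A' \ E') \ B'

No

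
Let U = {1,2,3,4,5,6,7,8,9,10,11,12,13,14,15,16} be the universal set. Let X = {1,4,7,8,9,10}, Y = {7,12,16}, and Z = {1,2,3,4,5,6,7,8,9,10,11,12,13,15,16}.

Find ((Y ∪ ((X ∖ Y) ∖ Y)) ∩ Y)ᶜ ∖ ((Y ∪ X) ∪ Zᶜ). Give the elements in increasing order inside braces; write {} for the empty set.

X ∖ Y = {1,4,8,9,10}
(X ∖ Y) ∖ Y = {1,4,8,9,10}
Y ∪ ((X ∖ Y) ∖ Y) = {1,4,7,8,9,10,12,16}
(Y ∪ ((X ∖ Y) ∖ Y)) ∩ Y = {7,12,16}
((Y ∪ ((X ∖ Y) ∖ Y)) ∩ Y)ᶜ = {1,2,3,4,5,6,8,9,10,11,13,14,15}
Y ∪ X = {1,4,7,8,9,10,12,16}
Zᶜ = {14}
(Y ∪ X) ∪ Zᶜ = {1,4,7,8,9,10,12,14,16}
((Y ∪ ((X ∖ Y) ∖ Y)) ∩ Y)ᶜ ∖ ((Y ∪ X) ∪ Zᶜ) = {2,3,5,6,11,13,15}

{2,3,5,6,11,13,15}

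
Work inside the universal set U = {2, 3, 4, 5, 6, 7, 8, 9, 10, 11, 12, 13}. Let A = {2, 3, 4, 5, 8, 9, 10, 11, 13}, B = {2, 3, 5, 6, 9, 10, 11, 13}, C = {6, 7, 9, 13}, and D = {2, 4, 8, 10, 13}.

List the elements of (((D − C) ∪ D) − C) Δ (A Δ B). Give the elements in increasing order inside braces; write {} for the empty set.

D − C = {2, 4, 8, 10}
(D − C) ∪ D = {2, 4, 8, 10, 13}
((D − C) ∪ D) − C = {2, 4, 8, 10}
A Δ B = {4, 6, 8}
(((D − C) ∪ D) − C) Δ (A Δ B) = {2, 6, 10}

{2, 6, 10}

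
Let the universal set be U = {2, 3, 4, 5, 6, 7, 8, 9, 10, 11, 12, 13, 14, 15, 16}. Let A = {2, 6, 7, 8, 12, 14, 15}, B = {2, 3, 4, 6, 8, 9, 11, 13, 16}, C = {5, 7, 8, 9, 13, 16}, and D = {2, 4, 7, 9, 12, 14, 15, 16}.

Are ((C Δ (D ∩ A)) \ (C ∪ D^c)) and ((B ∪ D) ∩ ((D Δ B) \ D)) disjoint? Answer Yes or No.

Yes

D ∩ A = {2, 7, 12, 14, 15}
C Δ (D ∩ A) = {2, 5, 8, 9, 12, 13, 14, 15, 16}
D^c = {3, 5, 6, 8, 10, 11, 13}
C ∪ D^c = {3, 5, 6, 7, 8, 9, 10, 11, 13, 16}
(C Δ (D ∩ A)) \ (C ∪ D^c) = {2, 12, 14, 15}
B ∪ D = {2, 3, 4, 6, 7, 8, 9, 11, 12, 13, 14, 15, 16}
D Δ B = {3, 6, 7, 8, 11, 12, 13, 14, 15}
(D Δ B) \ D = {3, 6, 8, 11, 13}
(B ∪ D) ∩ ((D Δ B) \ D) = {3, 6, 8, 11, 13}
{2, 12, 14, 15} and {3, 6, 8, 11, 13} share no elements.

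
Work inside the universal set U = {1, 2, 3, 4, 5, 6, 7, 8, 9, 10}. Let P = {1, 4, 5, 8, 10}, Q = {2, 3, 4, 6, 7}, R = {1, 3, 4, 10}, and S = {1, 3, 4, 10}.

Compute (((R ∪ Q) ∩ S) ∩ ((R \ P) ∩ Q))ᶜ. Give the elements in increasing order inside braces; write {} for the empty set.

R ∪ Q = {1, 2, 3, 4, 6, 7, 10}
(R ∪ Q) ∩ S = {1, 3, 4, 10}
R \ P = {3}
(R \ P) ∩ Q = {3}
((R ∪ Q) ∩ S) ∩ ((R \ P) ∩ Q) = {3}
(((R ∪ Q) ∩ S) ∩ ((R \ P) ∩ Q))ᶜ = {1, 2, 4, 5, 6, 7, 8, 9, 10}

{1, 2, 4, 5, 6, 7, 8, 9, 10}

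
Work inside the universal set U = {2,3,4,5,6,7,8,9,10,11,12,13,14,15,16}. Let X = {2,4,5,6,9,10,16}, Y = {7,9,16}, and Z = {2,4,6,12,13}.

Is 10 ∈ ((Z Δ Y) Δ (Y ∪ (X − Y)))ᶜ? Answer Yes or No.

10 ∉ Z and 10 ∉ Y, so 10 ∉ Z Δ Y
10 ∈ X and 10 ∉ Y, so 10 ∈ X − Y
10 ∉ Y and 10 ∈ (X − Y), so 10 ∈ Y ∪ (X − Y)
10 ∉ (Z Δ Y) and 10 ∈ (Y ∪ (X − Y)), so 10 ∈ (Z Δ Y) Δ (Y ∪ (X − Y))
10 ∉ ((Z Δ Y) Δ (Y ∪ (X − Y)))ᶜ since 10 ∈ ((Z Δ Y) Δ (Y ∪ (X − Y)))

No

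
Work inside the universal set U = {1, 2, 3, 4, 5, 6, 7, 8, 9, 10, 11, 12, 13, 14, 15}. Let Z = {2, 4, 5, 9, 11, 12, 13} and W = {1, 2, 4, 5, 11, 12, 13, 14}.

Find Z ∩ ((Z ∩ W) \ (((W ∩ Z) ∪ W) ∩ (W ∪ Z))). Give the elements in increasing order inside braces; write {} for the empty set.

Z ∩ W = {2, 4, 5, 11, 12, 13}
W ∩ Z = {2, 4, 5, 11, 12, 13}
(W ∩ Z) ∪ W = {1, 2, 4, 5, 11, 12, 13, 14}
W ∪ Z = {1, 2, 4, 5, 9, 11, 12, 13, 14}
((W ∩ Z) ∪ W) ∩ (W ∪ Z) = {1, 2, 4, 5, 11, 12, 13, 14}
(Z ∩ W) \ (((W ∩ Z) ∪ W) ∩ (W ∪ Z)) = {}
Z ∩ ((Z ∩ W) \ (((W ∩ Z) ∪ W) ∩ (W ∪ Z))) = {}

{}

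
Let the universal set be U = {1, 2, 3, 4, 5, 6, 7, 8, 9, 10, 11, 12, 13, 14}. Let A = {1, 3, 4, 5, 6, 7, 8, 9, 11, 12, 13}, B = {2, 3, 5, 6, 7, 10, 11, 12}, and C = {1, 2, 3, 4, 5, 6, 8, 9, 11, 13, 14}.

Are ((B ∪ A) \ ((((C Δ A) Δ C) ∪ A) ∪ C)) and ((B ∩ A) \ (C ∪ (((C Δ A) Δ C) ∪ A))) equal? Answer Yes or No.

No

B ∪ A = {1, 2, 3, 4, 5, 6, 7, 8, 9, 10, 11, 12, 13}
C Δ A = {2, 7, 12, 14}
(C Δ A) Δ C = {1, 3, 4, 5, 6, 7, 8, 9, 11, 12, 13}
((C Δ A) Δ C) ∪ A = {1, 3, 4, 5, 6, 7, 8, 9, 11, 12, 13}
(((C Δ A) Δ C) ∪ A) ∪ C = {1, 2, 3, 4, 5, 6, 7, 8, 9, 11, 12, 13, 14}
(B ∪ A) \ ((((C Δ A) Δ C) ∪ A) ∪ C) = {10}
B ∩ A = {3, 5, 6, 7, 11, 12}
C ∪ (((C Δ A) Δ C) ∪ A) = {1, 2, 3, 4, 5, 6, 7, 8, 9, 11, 12, 13, 14}
(B ∩ A) \ (C ∪ (((C Δ A) Δ C) ∪ A)) = {}
10 ∈ (B ∪ A) \ ((((C Δ A) Δ C) ∪ A) ∪ C) but 10 ∉ (B ∩ A) \ (C ∪ (((C Δ A) Δ C) ∪ A)), so they differ.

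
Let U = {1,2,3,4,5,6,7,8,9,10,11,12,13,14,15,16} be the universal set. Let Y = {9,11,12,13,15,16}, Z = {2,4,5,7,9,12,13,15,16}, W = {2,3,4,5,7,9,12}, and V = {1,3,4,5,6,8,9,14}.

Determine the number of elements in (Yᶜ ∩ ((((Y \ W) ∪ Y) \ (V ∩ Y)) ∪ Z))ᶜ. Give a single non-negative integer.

12

Yᶜ = {1,2,3,4,5,6,7,8,10,14}
Y \ W = {11,13,15,16}
(Y \ W) ∪ Y = {9,11,12,13,15,16}
V ∩ Y = {9}
((Y \ W) ∪ Y) \ (V ∩ Y) = {11,12,13,15,16}
(((Y \ W) ∪ Y) \ (V ∩ Y)) ∪ Z = {2,4,5,7,9,11,12,13,15,16}
Yᶜ ∩ ((((Y \ W) ∪ Y) \ (V ∩ Y)) ∪ Z) = {2,4,5,7}
(Yᶜ ∩ ((((Y \ W) ∪ Y) \ (V ∩ Y)) ∪ Z))ᶜ = {1,3,6,8,9,10,11,12,13,14,15,16}
|(Yᶜ ∩ ((((Y \ W) ∪ Y) \ (V ∩ Y)) ∪ Z))ᶜ| = 12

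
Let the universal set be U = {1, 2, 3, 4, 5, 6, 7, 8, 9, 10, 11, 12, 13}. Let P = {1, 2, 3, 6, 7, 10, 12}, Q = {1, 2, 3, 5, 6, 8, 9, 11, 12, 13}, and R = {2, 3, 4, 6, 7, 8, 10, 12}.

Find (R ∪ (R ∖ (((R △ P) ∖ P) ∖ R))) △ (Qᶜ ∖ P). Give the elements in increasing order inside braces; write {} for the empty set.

R △ P = {1, 4, 8}
(R △ P) ∖ P = {4, 8}
((R △ P) ∖ P) ∖ R = {}
R ∖ (((R △ P) ∖ P) ∖ R) = {2, 3, 4, 6, 7, 8, 10, 12}
R ∪ (R ∖ (((R △ P) ∖ P) ∖ R)) = {2, 3, 4, 6, 7, 8, 10, 12}
Qᶜ = {4, 7, 10}
Qᶜ ∖ P = {4}
(R ∪ (R ∖ (((R △ P) ∖ P) ∖ R))) △ (Qᶜ ∖ P) = {2, 3, 6, 7, 8, 10, 12}

{2, 3, 6, 7, 8, 10, 12}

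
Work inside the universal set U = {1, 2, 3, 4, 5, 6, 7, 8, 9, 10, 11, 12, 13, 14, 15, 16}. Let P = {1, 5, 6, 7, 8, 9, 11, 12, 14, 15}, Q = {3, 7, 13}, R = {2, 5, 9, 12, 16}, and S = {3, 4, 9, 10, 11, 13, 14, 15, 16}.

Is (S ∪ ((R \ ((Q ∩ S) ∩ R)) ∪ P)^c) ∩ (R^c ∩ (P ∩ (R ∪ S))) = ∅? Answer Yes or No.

Q ∩ S = {3, 13}
(Q ∩ S) ∩ R = {}
R \ ((Q ∩ S) ∩ R) = {2, 5, 9, 12, 16}
(R \ ((Q ∩ S) ∩ R)) ∪ P = {1, 2, 5, 6, 7, 8, 9, 11, 12, 14, 15, 16}
((R \ ((Q ∩ S) ∩ R)) ∪ P)^c = {3, 4, 10, 13}
S ∪ ((R \ ((Q ∩ S) ∩ R)) ∪ P)^c = {3, 4, 9, 10, 11, 13, 14, 15, 16}
R^c = {1, 3, 4, 6, 7, 8, 10, 11, 13, 14, 15}
R ∪ S = {2, 3, 4, 5, 9, 10, 11, 12, 13, 14, 15, 16}
P ∩ (R ∪ S) = {5, 9, 11, 12, 14, 15}
R^c ∩ (P ∩ (R ∪ S)) = {11, 14, 15}
11 lies in both, so they are not disjoint.

No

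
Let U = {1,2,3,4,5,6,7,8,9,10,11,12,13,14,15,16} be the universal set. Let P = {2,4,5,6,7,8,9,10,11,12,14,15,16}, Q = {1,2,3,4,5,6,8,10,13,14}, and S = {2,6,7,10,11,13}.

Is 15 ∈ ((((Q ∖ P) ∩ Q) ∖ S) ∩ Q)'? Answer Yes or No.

Yes

15 ∉ Q and 15 ∈ P, so 15 ∉ Q ∖ P
15 ∉ (Q ∖ P) and 15 ∉ Q, so 15 ∉ (Q ∖ P) ∩ Q
15 ∉ ((Q ∖ P) ∩ Q) and 15 ∉ S, so 15 ∉ ((Q ∖ P) ∩ Q) ∖ S
15 ∉ (((Q ∖ P) ∩ Q) ∖ S) and 15 ∉ Q, so 15 ∉ (((Q ∖ P) ∩ Q) ∖ S) ∩ Q
15 ∈ ((((Q ∖ P) ∩ Q) ∖ S) ∩ Q)' since 15 ∉ ((((Q ∖ P) ∩ Q) ∖ S) ∩ Q)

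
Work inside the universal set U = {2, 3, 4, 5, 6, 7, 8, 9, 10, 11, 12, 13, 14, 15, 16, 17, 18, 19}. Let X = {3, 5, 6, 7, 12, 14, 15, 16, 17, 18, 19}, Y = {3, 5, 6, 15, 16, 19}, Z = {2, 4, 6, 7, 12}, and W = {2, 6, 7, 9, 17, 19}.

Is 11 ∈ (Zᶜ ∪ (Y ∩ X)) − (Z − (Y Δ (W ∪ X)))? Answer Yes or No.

Yes

11 ∉ Z, so 11 ∈ Zᶜ
11 ∉ Y and 11 ∉ X, so 11 ∉ Y ∩ X
11 ∈ Zᶜ and 11 ∉ (Y ∩ X), so 11 ∈ Zᶜ ∪ (Y ∩ X)
11 ∉ W and 11 ∉ X, so 11 ∉ W ∪ X
11 ∉ Y and 11 ∉ (W ∪ X), so 11 ∉ Y Δ (W ∪ X)
11 ∉ Z and 11 ∉ (Y Δ (W ∪ X)), so 11 ∉ Z − (Y Δ (W ∪ X))
11 ∈ (Zᶜ ∪ (Y ∩ X)) and 11 ∉ (Z − (Y Δ (W ∪ X))), so 11 ∈ (Zᶜ ∪ (Y ∩ X)) − (Z − (Y Δ (W ∪ X)))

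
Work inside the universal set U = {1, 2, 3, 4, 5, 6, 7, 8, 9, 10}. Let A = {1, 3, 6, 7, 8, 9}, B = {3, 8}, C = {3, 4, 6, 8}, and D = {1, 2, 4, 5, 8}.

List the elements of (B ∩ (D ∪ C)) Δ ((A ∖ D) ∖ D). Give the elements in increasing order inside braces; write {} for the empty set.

D ∪ C = {1, 2, 3, 4, 5, 6, 8}
B ∩ (D ∪ C) = {3, 8}
A ∖ D = {3, 6, 7, 9}
(A ∖ D) ∖ D = {3, 6, 7, 9}
(B ∩ (D ∪ C)) Δ ((A ∖ D) ∖ D) = {6, 7, 8, 9}

{6, 7, 8, 9}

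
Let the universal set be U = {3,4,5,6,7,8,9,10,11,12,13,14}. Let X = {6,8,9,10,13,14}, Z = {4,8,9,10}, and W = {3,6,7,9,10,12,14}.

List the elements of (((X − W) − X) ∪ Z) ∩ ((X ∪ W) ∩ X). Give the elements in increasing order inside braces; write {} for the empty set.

X − W = {8,13}
(X − W) − X = {}
((X − W) − X) ∪ Z = {4,8,9,10}
X ∪ W = {3,6,7,8,9,10,12,13,14}
(X ∪ W) ∩ X = {6,8,9,10,13,14}
(((X − W) − X) ∪ Z) ∩ ((X ∪ W) ∩ X) = {8,9,10}

{8,9,10}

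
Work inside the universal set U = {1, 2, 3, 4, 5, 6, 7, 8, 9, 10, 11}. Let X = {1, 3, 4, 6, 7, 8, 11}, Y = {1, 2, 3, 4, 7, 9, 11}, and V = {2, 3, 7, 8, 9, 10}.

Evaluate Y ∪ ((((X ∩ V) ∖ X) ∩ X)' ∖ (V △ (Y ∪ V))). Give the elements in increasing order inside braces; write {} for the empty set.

X ∩ V = {3, 7, 8}
(X ∩ V) ∖ X = {}
((X ∩ V) ∖ X) ∩ X = {}
(((X ∩ V) ∖ X) ∩ X)' = {1, 2, 3, 4, 5, 6, 7, 8, 9, 10, 11}
Y ∪ V = {1, 2, 3, 4, 7, 8, 9, 10, 11}
V △ (Y ∪ V) = {1, 4, 11}
(((X ∩ V) ∖ X) ∩ X)' ∖ (V △ (Y ∪ V)) = {2, 3, 5, 6, 7, 8, 9, 10}
Y ∪ ((((X ∩ V) ∖ X) ∩ X)' ∖ (V △ (Y ∪ V))) = {1, 2, 3, 4, 5, 6, 7, 8, 9, 10, 11}

{1, 2, 3, 4, 5, 6, 7, 8, 9, 10, 11}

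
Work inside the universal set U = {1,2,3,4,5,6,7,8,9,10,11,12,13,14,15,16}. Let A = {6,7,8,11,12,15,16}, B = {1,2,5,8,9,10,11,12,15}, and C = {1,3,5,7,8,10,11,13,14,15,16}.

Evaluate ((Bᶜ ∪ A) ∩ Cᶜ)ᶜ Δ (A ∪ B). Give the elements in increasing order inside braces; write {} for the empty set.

Bᶜ = {3,4,6,7,13,14,16}
Bᶜ ∪ A = {3,4,6,7,8,11,12,13,14,15,16}
Cᶜ = {2,4,6,9,12}
(Bᶜ ∪ A) ∩ Cᶜ = {4,6,12}
((Bᶜ ∪ A) ∩ Cᶜ)ᶜ = {1,2,3,5,7,8,9,10,11,13,14,15,16}
A ∪ B = {1,2,5,6,7,8,9,10,11,12,15,16}
((Bᶜ ∪ A) ∩ Cᶜ)ᶜ Δ (A ∪ B) = {3,6,12,13,14}

{3,6,12,13,14}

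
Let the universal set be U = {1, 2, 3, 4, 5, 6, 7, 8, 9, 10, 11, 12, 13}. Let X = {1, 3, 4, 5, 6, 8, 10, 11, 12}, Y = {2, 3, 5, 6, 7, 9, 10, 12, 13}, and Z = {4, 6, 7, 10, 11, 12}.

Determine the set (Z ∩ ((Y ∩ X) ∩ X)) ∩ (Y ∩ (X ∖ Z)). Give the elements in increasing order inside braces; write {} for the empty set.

{}

Y ∩ X = {3, 5, 6, 10, 12}
(Y ∩ X) ∩ X = {3, 5, 6, 10, 12}
Z ∩ ((Y ∩ X) ∩ X) = {6, 10, 12}
X ∖ Z = {1, 3, 5, 8}
Y ∩ (X ∖ Z) = {3, 5}
(Z ∩ ((Y ∩ X) ∩ X)) ∩ (Y ∩ (X ∖ Z)) = {}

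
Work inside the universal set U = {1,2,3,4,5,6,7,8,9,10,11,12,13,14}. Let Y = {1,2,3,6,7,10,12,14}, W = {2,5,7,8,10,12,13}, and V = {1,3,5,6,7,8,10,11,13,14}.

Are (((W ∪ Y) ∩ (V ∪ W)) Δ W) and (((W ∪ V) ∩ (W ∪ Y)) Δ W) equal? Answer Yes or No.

W ∪ Y = {1,2,3,5,6,7,8,10,12,13,14}
V ∪ W = {1,2,3,5,6,7,8,10,11,12,13,14}
(W ∪ Y) ∩ (V ∪ W) = {1,2,3,5,6,7,8,10,12,13,14}
((W ∪ Y) ∩ (V ∪ W)) Δ W = {1,3,6,14}
W ∪ V = {1,2,3,5,6,7,8,10,11,12,13,14}
(W ∪ V) ∩ (W ∪ Y) = {1,2,3,5,6,7,8,10,12,13,14}
((W ∪ V) ∩ (W ∪ Y)) Δ W = {1,3,6,14}
Both equal {1,3,6,14}, so ((W ∪ Y) ∩ (V ∪ W)) Δ W = ((W ∪ V) ∩ (W ∪ Y)) Δ W.

Yes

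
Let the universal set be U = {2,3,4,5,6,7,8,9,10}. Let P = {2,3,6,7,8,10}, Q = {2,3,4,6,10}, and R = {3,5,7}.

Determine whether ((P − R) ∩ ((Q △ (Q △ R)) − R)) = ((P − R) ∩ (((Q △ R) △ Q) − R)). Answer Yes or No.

P − R = {2,6,8,10}
Q △ R = {2,4,5,6,7,10}
Q △ (Q △ R) = {3,5,7}
(Q △ (Q △ R)) − R = {}
(P − R) ∩ ((Q △ (Q △ R)) − R) = {}
(Q △ R) △ Q = {3,5,7}
((Q △ R) △ Q) − R = {}
(P − R) ∩ (((Q △ R) △ Q) − R) = {}
Both equal {}, so (P − R) ∩ ((Q △ (Q △ R)) − R) = (P − R) ∩ (((Q △ R) △ Q) − R).

Yes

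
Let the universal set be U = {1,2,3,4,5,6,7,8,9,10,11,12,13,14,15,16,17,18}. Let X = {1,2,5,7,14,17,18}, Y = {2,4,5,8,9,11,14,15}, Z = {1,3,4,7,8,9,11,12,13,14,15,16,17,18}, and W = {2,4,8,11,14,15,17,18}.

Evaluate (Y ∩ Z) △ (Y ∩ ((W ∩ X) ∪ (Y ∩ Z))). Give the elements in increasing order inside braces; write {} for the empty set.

{2}

Y ∩ Z = {4,8,9,11,14,15}
W ∩ X = {2,14,17,18}
(W ∩ X) ∪ (Y ∩ Z) = {2,4,8,9,11,14,15,17,18}
Y ∩ ((W ∩ X) ∪ (Y ∩ Z)) = {2,4,8,9,11,14,15}
(Y ∩ Z) △ (Y ∩ ((W ∩ X) ∪ (Y ∩ Z))) = {2}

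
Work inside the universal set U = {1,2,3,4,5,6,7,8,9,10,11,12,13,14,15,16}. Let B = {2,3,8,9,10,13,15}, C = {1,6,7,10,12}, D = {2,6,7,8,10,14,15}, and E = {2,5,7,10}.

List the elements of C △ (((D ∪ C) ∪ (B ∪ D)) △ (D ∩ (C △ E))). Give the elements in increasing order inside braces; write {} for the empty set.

D ∪ C = {1,2,6,7,8,10,12,14,15}
B ∪ D = {2,3,6,7,8,9,10,13,14,15}
(D ∪ C) ∪ (B ∪ D) = {1,2,3,6,7,8,9,10,12,13,14,15}
C △ E = {1,2,5,6,12}
D ∩ (C △ E) = {2,6}
((D ∪ C) ∪ (B ∪ D)) △ (D ∩ (C △ E)) = {1,3,7,8,9,10,12,13,14,15}
C △ (((D ∪ C) ∪ (B ∪ D)) △ (D ∩ (C △ E))) = {3,6,8,9,13,14,15}

{3,6,8,9,13,14,15}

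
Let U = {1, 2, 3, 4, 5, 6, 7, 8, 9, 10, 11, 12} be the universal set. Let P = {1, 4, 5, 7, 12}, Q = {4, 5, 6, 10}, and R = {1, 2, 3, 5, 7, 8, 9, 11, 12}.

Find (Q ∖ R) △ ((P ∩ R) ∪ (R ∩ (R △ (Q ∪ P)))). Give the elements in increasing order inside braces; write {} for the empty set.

Q ∖ R = {4, 6, 10}
P ∩ R = {1, 5, 7, 12}
Q ∪ P = {1, 4, 5, 6, 7, 10, 12}
R △ (Q ∪ P) = {2, 3, 4, 6, 8, 9, 10, 11}
R ∩ (R △ (Q ∪ P)) = {2, 3, 8, 9, 11}
(P ∩ R) ∪ (R ∩ (R △ (Q ∪ P))) = {1, 2, 3, 5, 7, 8, 9, 11, 12}
(Q ∖ R) △ ((P ∩ R) ∪ (R ∩ (R △ (Q ∪ P)))) = {1, 2, 3, 4, 5, 6, 7, 8, 9, 10, 11, 12}

{1, 2, 3, 4, 5, 6, 7, 8, 9, 10, 11, 12}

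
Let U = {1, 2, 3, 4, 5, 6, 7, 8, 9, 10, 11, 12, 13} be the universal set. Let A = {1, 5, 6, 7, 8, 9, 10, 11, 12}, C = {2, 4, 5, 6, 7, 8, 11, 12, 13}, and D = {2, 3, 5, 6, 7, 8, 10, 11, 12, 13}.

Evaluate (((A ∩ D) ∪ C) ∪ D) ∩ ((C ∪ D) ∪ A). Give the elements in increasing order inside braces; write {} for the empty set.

{2, 3, 4, 5, 6, 7, 8, 10, 11, 12, 13}

A ∩ D = {5, 6, 7, 8, 10, 11, 12}
(A ∩ D) ∪ C = {2, 4, 5, 6, 7, 8, 10, 11, 12, 13}
((A ∩ D) ∪ C) ∪ D = {2, 3, 4, 5, 6, 7, 8, 10, 11, 12, 13}
C ∪ D = {2, 3, 4, 5, 6, 7, 8, 10, 11, 12, 13}
(C ∪ D) ∪ A = {1, 2, 3, 4, 5, 6, 7, 8, 9, 10, 11, 12, 13}
(((A ∩ D) ∪ C) ∪ D) ∩ ((C ∪ D) ∪ A) = {2, 3, 4, 5, 6, 7, 8, 10, 11, 12, 13}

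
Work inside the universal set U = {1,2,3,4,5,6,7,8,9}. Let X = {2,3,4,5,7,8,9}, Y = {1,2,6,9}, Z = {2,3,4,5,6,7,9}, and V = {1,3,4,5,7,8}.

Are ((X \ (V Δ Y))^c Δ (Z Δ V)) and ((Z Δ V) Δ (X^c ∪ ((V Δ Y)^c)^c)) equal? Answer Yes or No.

V Δ Y = {2,3,4,5,6,7,8,9}
X \ (V Δ Y) = {}
(X \ (V Δ Y))^c = {1,2,3,4,5,6,7,8,9}
Z Δ V = {1,2,6,8,9}
(X \ (V Δ Y))^c Δ (Z Δ V) = {3,4,5,7}
X^c = {1,6}
(V Δ Y)^c = {1}
((V Δ Y)^c)^c = {2,3,4,5,6,7,8,9}
X^c ∪ ((V Δ Y)^c)^c = {1,2,3,4,5,6,7,8,9}
(Z Δ V) Δ (X^c ∪ ((V Δ Y)^c)^c) = {3,4,5,7}
Both equal {3,4,5,7}, so (X \ (V Δ Y))^c Δ (Z Δ V) = (Z Δ V) Δ (X^c ∪ ((V Δ Y)^c)^c).

Yes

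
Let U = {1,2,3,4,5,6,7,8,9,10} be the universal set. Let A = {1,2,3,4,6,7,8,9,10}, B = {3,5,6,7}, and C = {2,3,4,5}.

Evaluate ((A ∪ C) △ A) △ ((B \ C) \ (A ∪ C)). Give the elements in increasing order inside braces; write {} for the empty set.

{5}

A ∪ C = {1,2,3,4,5,6,7,8,9,10}
(A ∪ C) △ A = {5}
B \ C = {6,7}
(B \ C) \ (A ∪ C) = {}
((A ∪ C) △ A) △ ((B \ C) \ (A ∪ C)) = {5}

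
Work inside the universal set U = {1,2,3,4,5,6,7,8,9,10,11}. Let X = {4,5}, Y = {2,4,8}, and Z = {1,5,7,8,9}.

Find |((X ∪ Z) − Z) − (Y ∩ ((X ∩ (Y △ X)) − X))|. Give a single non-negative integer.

1

X ∪ Z = {1,4,5,7,8,9}
(X ∪ Z) − Z = {4}
Y △ X = {2,5,8}
X ∩ (Y △ X) = {5}
(X ∩ (Y △ X)) − X = {}
Y ∩ ((X ∩ (Y △ X)) − X) = {}
((X ∪ Z) − Z) − (Y ∩ ((X ∩ (Y △ X)) − X)) = {4}
|((X ∪ Z) − Z) − (Y ∩ ((X ∩ (Y △ X)) − X))| = 1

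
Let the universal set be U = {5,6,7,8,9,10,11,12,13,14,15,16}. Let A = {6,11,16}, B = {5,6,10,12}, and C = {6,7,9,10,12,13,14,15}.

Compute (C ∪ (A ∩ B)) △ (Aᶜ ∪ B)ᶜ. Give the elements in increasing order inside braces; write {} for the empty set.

A ∩ B = {6}
C ∪ (A ∩ B) = {6,7,9,10,12,13,14,15}
Aᶜ = {5,7,8,9,10,12,13,14,15}
Aᶜ ∪ B = {5,6,7,8,9,10,12,13,14,15}
(Aᶜ ∪ B)ᶜ = {11,16}
(C ∪ (A ∩ B)) △ (Aᶜ ∪ B)ᶜ = {6,7,9,10,11,12,13,14,15,16}

{6,7,9,10,11,12,13,14,15,16}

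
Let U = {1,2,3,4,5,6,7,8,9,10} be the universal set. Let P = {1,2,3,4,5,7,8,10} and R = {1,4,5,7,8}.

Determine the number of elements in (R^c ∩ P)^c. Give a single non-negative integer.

R^c = {2,3,6,9,10}
R^c ∩ P = {2,3,10}
(R^c ∩ P)^c = {1,4,5,6,7,8,9}
|(R^c ∩ P)^c| = 7

7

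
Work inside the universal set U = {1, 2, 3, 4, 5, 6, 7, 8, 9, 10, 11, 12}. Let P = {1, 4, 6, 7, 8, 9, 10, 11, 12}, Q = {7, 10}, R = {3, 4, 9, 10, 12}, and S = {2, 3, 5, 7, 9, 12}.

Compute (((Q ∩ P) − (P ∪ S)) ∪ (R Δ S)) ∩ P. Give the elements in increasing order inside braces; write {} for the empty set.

{4, 7, 10}

Q ∩ P = {7, 10}
P ∪ S = {1, 2, 3, 4, 5, 6, 7, 8, 9, 10, 11, 12}
(Q ∩ P) − (P ∪ S) = {}
R Δ S = {2, 4, 5, 7, 10}
((Q ∩ P) − (P ∪ S)) ∪ (R Δ S) = {2, 4, 5, 7, 10}
(((Q ∩ P) − (P ∪ S)) ∪ (R Δ S)) ∩ P = {4, 7, 10}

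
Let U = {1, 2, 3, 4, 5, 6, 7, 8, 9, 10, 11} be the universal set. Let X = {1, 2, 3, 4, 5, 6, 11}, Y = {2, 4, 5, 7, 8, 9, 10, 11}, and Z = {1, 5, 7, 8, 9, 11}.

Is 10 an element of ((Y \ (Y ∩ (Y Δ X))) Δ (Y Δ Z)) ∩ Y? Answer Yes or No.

10 ∈ Y and 10 ∉ X, so 10 ∈ Y Δ X
10 ∈ Y and 10 ∈ (Y Δ X), so 10 ∈ Y ∩ (Y Δ X)
10 ∈ Y and 10 ∈ (Y ∩ (Y Δ X)), so 10 ∉ Y \ (Y ∩ (Y Δ X))
10 ∈ Y and 10 ∉ Z, so 10 ∈ Y Δ Z
10 ∉ (Y \ (Y ∩ (Y Δ X))) and 10 ∈ (Y Δ Z), so 10 ∈ (Y \ (Y ∩ (Y Δ X))) Δ (Y Δ Z)
10 ∈ ((Y \ (Y ∩ (Y Δ X))) Δ (Y Δ Z)) and 10 ∈ Y, so 10 ∈ ((Y \ (Y ∩ (Y Δ X))) Δ (Y Δ Z)) ∩ Y

Yes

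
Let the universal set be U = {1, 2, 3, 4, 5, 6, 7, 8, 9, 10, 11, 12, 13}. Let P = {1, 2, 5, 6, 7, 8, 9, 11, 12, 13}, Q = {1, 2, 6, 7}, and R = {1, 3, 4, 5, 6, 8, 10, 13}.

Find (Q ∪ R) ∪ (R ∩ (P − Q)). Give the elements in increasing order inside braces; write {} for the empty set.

{1, 2, 3, 4, 5, 6, 7, 8, 10, 13}

Q ∪ R = {1, 2, 3, 4, 5, 6, 7, 8, 10, 13}
P − Q = {5, 8, 9, 11, 12, 13}
R ∩ (P − Q) = {5, 8, 13}
(Q ∪ R) ∪ (R ∩ (P − Q)) = {1, 2, 3, 4, 5, 6, 7, 8, 10, 13}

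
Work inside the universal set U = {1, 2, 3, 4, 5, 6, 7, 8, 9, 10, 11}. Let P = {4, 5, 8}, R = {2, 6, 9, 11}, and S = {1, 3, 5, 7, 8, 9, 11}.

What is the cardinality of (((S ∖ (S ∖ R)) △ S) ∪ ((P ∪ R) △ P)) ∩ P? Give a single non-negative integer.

S ∖ R = {1, 3, 5, 7, 8}
S ∖ (S ∖ R) = {9, 11}
(S ∖ (S ∖ R)) △ S = {1, 3, 5, 7, 8}
P ∪ R = {2, 4, 5, 6, 8, 9, 11}
(P ∪ R) △ P = {2, 6, 9, 11}
((S ∖ (S ∖ R)) △ S) ∪ ((P ∪ R) △ P) = {1, 2, 3, 5, 6, 7, 8, 9, 11}
(((S ∖ (S ∖ R)) △ S) ∪ ((P ∪ R) △ P)) ∩ P = {5, 8}
|(((S ∖ (S ∖ R)) △ S) ∪ ((P ∪ R) △ P)) ∩ P| = 2

2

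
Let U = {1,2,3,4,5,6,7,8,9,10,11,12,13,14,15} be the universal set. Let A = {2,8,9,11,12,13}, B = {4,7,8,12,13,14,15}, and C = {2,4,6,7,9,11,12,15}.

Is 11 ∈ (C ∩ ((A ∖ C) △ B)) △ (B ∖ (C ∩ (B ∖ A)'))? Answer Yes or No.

No

11 ∈ A and 11 ∈ C, so 11 ∉ A ∖ C
11 ∉ (A ∖ C) and 11 ∉ B, so 11 ∉ (A ∖ C) △ B
11 ∈ C and 11 ∉ ((A ∖ C) △ B), so 11 ∉ C ∩ ((A ∖ C) △ B)
11 ∉ B and 11 ∈ A, so 11 ∉ B ∖ A
11 ∈ (B ∖ A)' since 11 ∉ (B ∖ A)
11 ∈ C and 11 ∈ (B ∖ A)', so 11 ∈ C ∩ (B ∖ A)'
11 ∉ B and 11 ∈ (C ∩ (B ∖ A)'), so 11 ∉ B ∖ (C ∩ (B ∖ A)')
11 ∉ (C ∩ ((A ∖ C) △ B)) and 11 ∉ (B ∖ (C ∩ (B ∖ A)')), so 11 ∉ (C ∩ ((A ∖ C) △ B)) △ (B ∖ (C ∩ (B ∖ A)'))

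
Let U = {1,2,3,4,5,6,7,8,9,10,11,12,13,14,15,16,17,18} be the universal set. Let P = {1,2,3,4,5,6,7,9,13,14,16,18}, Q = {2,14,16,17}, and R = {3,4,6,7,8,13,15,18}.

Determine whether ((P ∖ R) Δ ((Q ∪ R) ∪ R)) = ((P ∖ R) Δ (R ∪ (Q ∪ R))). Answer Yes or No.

Yes

P ∖ R = {1,2,5,9,14,16}
Q ∪ R = {2,3,4,6,7,8,13,14,15,16,17,18}
(Q ∪ R) ∪ R = {2,3,4,6,7,8,13,14,15,16,17,18}
(P ∖ R) Δ ((Q ∪ R) ∪ R) = {1,3,4,5,6,7,8,9,13,15,17,18}
R ∪ (Q ∪ R) = {2,3,4,6,7,8,13,14,15,16,17,18}
(P ∖ R) Δ (R ∪ (Q ∪ R)) = {1,3,4,5,6,7,8,9,13,15,17,18}
Both equal {1,3,4,5,6,7,8,9,13,15,17,18}, so (P ∖ R) Δ ((Q ∪ R) ∪ R) = (P ∖ R) Δ (R ∪ (Q ∪ R)).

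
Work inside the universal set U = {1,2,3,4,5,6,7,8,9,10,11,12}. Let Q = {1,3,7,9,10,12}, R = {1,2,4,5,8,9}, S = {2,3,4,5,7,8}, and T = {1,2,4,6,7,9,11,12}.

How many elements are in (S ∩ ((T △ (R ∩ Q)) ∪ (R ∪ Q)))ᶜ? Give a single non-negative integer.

R ∩ Q = {1,9}
T △ (R ∩ Q) = {2,4,6,7,11,12}
R ∪ Q = {1,2,3,4,5,7,8,9,10,12}
(T △ (R ∩ Q)) ∪ (R ∪ Q) = {1,2,3,4,5,6,7,8,9,10,11,12}
S ∩ ((T △ (R ∩ Q)) ∪ (R ∪ Q)) = {2,3,4,5,7,8}
(S ∩ ((T △ (R ∩ Q)) ∪ (R ∪ Q)))ᶜ = {1,6,9,10,11,12}
|(S ∩ ((T △ (R ∩ Q)) ∪ (R ∪ Q)))ᶜ| = 6

6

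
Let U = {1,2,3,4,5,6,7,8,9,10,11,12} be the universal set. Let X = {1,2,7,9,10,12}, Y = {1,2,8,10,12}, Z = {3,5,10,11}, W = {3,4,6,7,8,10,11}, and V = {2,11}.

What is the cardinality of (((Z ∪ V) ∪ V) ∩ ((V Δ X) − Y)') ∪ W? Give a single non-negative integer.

Z ∪ V = {2,3,5,10,11}
(Z ∪ V) ∪ V = {2,3,5,10,11}
V Δ X = {1,7,9,10,11,12}
(V Δ X) − Y = {7,9,11}
((V Δ X) − Y)' = {1,2,3,4,5,6,8,10,12}
((Z ∪ V) ∪ V) ∩ ((V Δ X) − Y)' = {2,3,5,10}
(((Z ∪ V) ∪ V) ∩ ((V Δ X) − Y)') ∪ W = {2,3,4,5,6,7,8,10,11}
|(((Z ∪ V) ∪ V) ∩ ((V Δ X) − Y)') ∪ W| = 9

9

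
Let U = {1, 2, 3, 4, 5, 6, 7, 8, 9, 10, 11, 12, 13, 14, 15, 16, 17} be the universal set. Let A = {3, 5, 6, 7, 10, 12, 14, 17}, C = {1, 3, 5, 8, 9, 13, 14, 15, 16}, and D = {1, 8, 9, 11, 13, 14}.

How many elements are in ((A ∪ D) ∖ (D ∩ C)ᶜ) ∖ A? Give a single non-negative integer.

4

A ∪ D = {1, 3, 5, 6, 7, 8, 9, 10, 11, 12, 13, 14, 17}
D ∩ C = {1, 8, 9, 13, 14}
(D ∩ C)ᶜ = {2, 3, 4, 5, 6, 7, 10, 11, 12, 15, 16, 17}
(A ∪ D) ∖ (D ∩ C)ᶜ = {1, 8, 9, 13, 14}
((A ∪ D) ∖ (D ∩ C)ᶜ) ∖ A = {1, 8, 9, 13}
|((A ∪ D) ∖ (D ∩ C)ᶜ) ∖ A| = 4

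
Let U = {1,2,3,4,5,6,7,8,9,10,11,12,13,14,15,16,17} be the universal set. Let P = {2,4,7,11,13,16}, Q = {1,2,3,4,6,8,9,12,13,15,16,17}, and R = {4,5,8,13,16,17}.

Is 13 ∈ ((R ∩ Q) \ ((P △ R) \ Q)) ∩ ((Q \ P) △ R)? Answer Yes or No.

13 ∈ R and 13 ∈ Q, so 13 ∈ R ∩ Q
13 ∈ P and 13 ∈ R, so 13 ∉ P △ R
13 ∉ (P △ R) and 13 ∈ Q, so 13 ∉ (P △ R) \ Q
13 ∈ (R ∩ Q) and 13 ∉ ((P △ R) \ Q), so 13 ∈ (R ∩ Q) \ ((P △ R) \ Q)
13 ∈ Q and 13 ∈ P, so 13 ∉ Q \ P
13 ∉ (Q \ P) and 13 ∈ R, so 13 ∈ (Q \ P) △ R
13 ∈ ((R ∩ Q) \ ((P △ R) \ Q)) and 13 ∈ ((Q \ P) △ R), so 13 ∈ ((R ∩ Q) \ ((P △ R) \ Q)) ∩ ((Q \ P) △ R)

Yes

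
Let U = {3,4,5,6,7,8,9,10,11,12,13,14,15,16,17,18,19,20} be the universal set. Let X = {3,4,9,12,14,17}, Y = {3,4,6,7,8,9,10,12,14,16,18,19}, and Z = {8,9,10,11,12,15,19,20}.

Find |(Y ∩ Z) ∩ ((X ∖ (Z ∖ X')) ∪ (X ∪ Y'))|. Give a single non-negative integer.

Y ∩ Z = {8,9,10,12,19}
X' = {5,6,7,8,10,11,13,15,16,18,19,20}
Z ∖ X' = {9,12}
X ∖ (Z ∖ X') = {3,4,14,17}
Y' = {5,11,13,15,17,20}
X ∪ Y' = {3,4,5,9,11,12,13,14,15,17,20}
(X ∖ (Z ∖ X')) ∪ (X ∪ Y') = {3,4,5,9,11,12,13,14,15,17,20}
(Y ∩ Z) ∩ ((X ∖ (Z ∖ X')) ∪ (X ∪ Y')) = {9,12}
|(Y ∩ Z) ∩ ((X ∖ (Z ∖ X')) ∪ (X ∪ Y'))| = 2

2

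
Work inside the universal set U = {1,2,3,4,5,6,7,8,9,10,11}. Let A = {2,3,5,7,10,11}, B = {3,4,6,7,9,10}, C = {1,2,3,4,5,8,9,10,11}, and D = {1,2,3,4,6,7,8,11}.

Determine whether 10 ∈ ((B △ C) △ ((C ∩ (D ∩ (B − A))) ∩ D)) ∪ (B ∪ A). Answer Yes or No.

Yes

10 ∈ B and 10 ∈ C, so 10 ∉ B △ C
10 ∈ B and 10 ∈ A, so 10 ∉ B − A
10 ∉ D and 10 ∉ (B − A), so 10 ∉ D ∩ (B − A)
10 ∈ C and 10 ∉ (D ∩ (B − A)), so 10 ∉ C ∩ (D ∩ (B − A))
10 ∉ (C ∩ (D ∩ (B − A))) and 10 ∉ D, so 10 ∉ (C ∩ (D ∩ (B − A))) ∩ D
10 ∉ (B △ C) and 10 ∉ ((C ∩ (D ∩ (B − A))) ∩ D), so 10 ∉ (B △ C) △ ((C ∩ (D ∩ (B − A))) ∩ D)
10 ∈ B and 10 ∈ A, so 10 ∈ B ∪ A
10 ∉ ((B △ C) △ ((C ∩ (D ∩ (B − A))) ∩ D)) and 10 ∈ (B ∪ A), so 10 ∈ ((B △ C) △ ((C ∩ (D ∩ (B − A))) ∩ D)) ∪ (B ∪ A)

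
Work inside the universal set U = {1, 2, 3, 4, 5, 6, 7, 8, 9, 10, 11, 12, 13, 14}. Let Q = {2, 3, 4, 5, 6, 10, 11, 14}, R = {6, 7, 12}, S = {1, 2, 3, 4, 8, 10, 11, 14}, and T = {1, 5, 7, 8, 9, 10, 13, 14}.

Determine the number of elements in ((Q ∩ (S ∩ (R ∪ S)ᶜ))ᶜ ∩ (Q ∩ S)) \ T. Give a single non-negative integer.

4

R ∪ S = {1, 2, 3, 4, 6, 7, 8, 10, 11, 12, 14}
(R ∪ S)ᶜ = {5, 9, 13}
S ∩ (R ∪ S)ᶜ = {}
Q ∩ (S ∩ (R ∪ S)ᶜ) = {}
(Q ∩ (S ∩ (R ∪ S)ᶜ))ᶜ = {1, 2, 3, 4, 5, 6, 7, 8, 9, 10, 11, 12, 13, 14}
Q ∩ S = {2, 3, 4, 10, 11, 14}
(Q ∩ (S ∩ (R ∪ S)ᶜ))ᶜ ∩ (Q ∩ S) = {2, 3, 4, 10, 11, 14}
((Q ∩ (S ∩ (R ∪ S)ᶜ))ᶜ ∩ (Q ∩ S)) \ T = {2, 3, 4, 11}
|((Q ∩ (S ∩ (R ∪ S)ᶜ))ᶜ ∩ (Q ∩ S)) \ T| = 4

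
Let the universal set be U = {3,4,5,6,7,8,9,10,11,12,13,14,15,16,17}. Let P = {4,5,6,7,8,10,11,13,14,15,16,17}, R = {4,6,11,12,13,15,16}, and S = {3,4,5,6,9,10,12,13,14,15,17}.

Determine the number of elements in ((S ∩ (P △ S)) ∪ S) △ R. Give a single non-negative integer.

P △ S = {3,7,8,9,11,12,16}
S ∩ (P △ S) = {3,9,12}
(S ∩ (P △ S)) ∪ S = {3,4,5,6,9,10,12,13,14,15,17}
((S ∩ (P △ S)) ∪ S) △ R = {3,5,9,10,11,14,16,17}
|((S ∩ (P △ S)) ∪ S) △ R| = 8

8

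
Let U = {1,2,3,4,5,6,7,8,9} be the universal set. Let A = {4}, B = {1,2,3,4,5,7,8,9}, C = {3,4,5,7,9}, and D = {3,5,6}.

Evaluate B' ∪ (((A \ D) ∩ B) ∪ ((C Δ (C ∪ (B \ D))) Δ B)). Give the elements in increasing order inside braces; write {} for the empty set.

B' = {6}
A \ D = {4}
(A \ D) ∩ B = {4}
B \ D = {1,2,4,7,8,9}
C ∪ (B \ D) = {1,2,3,4,5,7,8,9}
C Δ (C ∪ (B \ D)) = {1,2,8}
(C Δ (C ∪ (B \ D))) Δ B = {3,4,5,7,9}
((A \ D) ∩ B) ∪ ((C Δ (C ∪ (B \ D))) Δ B) = {3,4,5,7,9}
B' ∪ (((A \ D) ∩ B) ∪ ((C Δ (C ∪ (B \ D))) Δ B)) = {3,4,5,6,7,9}

{3,4,5,6,7,9}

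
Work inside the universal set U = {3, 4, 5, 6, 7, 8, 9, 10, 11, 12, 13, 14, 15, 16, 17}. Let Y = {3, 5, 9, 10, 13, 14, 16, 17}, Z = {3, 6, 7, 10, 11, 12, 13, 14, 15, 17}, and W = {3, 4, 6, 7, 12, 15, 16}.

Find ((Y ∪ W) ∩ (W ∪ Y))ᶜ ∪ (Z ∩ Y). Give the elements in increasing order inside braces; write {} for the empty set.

{3, 8, 10, 11, 13, 14, 17}

Y ∪ W = {3, 4, 5, 6, 7, 9, 10, 12, 13, 14, 15, 16, 17}
W ∪ Y = {3, 4, 5, 6, 7, 9, 10, 12, 13, 14, 15, 16, 17}
(Y ∪ W) ∩ (W ∪ Y) = {3, 4, 5, 6, 7, 9, 10, 12, 13, 14, 15, 16, 17}
((Y ∪ W) ∩ (W ∪ Y))ᶜ = {8, 11}
Z ∩ Y = {3, 10, 13, 14, 17}
((Y ∪ W) ∩ (W ∪ Y))ᶜ ∪ (Z ∩ Y) = {3, 8, 10, 11, 13, 14, 17}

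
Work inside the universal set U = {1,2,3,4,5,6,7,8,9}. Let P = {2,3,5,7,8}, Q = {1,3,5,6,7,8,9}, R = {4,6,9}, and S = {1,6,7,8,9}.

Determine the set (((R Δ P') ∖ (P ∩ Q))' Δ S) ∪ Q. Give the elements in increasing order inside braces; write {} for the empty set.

{1,2,3,4,5,6,7,8,9}

P' = {1,4,6,9}
R Δ P' = {1}
P ∩ Q = {3,5,7,8}
(R Δ P') ∖ (P ∩ Q) = {1}
((R Δ P') ∖ (P ∩ Q))' = {2,3,4,5,6,7,8,9}
((R Δ P') ∖ (P ∩ Q))' Δ S = {1,2,3,4,5}
(((R Δ P') ∖ (P ∩ Q))' Δ S) ∪ Q = {1,2,3,4,5,6,7,8,9}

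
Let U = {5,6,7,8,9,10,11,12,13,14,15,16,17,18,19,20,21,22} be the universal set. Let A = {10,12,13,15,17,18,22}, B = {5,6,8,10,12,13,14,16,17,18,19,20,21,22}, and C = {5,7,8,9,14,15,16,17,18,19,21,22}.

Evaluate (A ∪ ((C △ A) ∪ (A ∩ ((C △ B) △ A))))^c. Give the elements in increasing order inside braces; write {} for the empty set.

{6,11,20}

C △ A = {5,7,8,9,10,12,13,14,16,19,21}
C △ B = {6,7,9,10,12,13,15,20}
(C △ B) △ A = {6,7,9,17,18,20,22}
A ∩ ((C △ B) △ A) = {17,18,22}
(C △ A) ∪ (A ∩ ((C △ B) △ A)) = {5,7,8,9,10,12,13,14,16,17,18,19,21,22}
A ∪ ((C △ A) ∪ (A ∩ ((C △ B) △ A))) = {5,7,8,9,10,12,13,14,15,16,17,18,19,21,22}
(A ∪ ((C △ A) ∪ (A ∩ ((C △ B) △ A))))^c = {6,11,20}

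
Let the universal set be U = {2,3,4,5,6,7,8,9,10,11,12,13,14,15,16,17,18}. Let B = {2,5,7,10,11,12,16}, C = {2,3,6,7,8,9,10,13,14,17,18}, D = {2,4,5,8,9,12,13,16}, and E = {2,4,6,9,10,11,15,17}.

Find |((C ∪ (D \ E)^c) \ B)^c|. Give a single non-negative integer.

D \ E = {5,8,12,13,16}
(D \ E)^c = {2,3,4,6,7,9,10,11,14,15,17,18}
C ∪ (D \ E)^c = {2,3,4,6,7,8,9,10,11,13,14,15,17,18}
(C ∪ (D \ E)^c) \ B = {3,4,6,8,9,13,14,15,17,18}
((C ∪ (D \ E)^c) \ B)^c = {2,5,7,10,11,12,16}
|((C ∪ (D \ E)^c) \ B)^c| = 7

7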